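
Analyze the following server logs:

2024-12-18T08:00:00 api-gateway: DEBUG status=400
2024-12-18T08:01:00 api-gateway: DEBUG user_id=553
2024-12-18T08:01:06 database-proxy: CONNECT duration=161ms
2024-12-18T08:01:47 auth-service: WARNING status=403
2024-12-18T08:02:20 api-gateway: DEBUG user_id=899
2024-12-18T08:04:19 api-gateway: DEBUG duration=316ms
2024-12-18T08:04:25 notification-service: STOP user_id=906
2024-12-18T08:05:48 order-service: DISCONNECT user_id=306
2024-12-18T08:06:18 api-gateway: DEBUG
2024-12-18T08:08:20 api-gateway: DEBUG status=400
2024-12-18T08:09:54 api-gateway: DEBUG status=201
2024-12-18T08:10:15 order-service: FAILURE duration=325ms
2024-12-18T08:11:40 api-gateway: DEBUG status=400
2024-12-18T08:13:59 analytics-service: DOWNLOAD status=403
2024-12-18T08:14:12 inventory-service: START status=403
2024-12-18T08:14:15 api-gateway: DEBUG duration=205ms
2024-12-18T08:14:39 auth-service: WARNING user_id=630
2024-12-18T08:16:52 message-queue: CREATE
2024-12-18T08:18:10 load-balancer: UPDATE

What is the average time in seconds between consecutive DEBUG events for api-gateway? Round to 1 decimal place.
106.9

To calculate average interval:

1. Find all DEBUG events for api-gateway in order
2. Calculate time gaps between consecutive events
3. Compute mean of gaps: 855 / 8 = 106.9 seconds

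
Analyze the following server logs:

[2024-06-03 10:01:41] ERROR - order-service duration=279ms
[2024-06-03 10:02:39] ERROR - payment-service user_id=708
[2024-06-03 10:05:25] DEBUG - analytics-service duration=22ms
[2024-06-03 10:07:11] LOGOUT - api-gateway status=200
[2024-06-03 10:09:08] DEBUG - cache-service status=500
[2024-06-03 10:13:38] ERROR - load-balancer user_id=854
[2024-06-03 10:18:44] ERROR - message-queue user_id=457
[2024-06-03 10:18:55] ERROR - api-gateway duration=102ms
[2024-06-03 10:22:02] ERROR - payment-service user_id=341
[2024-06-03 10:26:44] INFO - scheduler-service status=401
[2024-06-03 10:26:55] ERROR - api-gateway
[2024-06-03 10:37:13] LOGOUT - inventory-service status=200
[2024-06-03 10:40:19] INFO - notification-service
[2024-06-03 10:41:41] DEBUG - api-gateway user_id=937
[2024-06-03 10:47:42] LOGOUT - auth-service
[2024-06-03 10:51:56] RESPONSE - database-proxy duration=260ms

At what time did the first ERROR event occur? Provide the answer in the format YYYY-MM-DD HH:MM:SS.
2024-06-03 10:01:41

To find the first event:

1. Filter for all ERROR events
2. Sort by timestamp
3. Select the first one
4. Timestamp: 2024-06-03 10:01:41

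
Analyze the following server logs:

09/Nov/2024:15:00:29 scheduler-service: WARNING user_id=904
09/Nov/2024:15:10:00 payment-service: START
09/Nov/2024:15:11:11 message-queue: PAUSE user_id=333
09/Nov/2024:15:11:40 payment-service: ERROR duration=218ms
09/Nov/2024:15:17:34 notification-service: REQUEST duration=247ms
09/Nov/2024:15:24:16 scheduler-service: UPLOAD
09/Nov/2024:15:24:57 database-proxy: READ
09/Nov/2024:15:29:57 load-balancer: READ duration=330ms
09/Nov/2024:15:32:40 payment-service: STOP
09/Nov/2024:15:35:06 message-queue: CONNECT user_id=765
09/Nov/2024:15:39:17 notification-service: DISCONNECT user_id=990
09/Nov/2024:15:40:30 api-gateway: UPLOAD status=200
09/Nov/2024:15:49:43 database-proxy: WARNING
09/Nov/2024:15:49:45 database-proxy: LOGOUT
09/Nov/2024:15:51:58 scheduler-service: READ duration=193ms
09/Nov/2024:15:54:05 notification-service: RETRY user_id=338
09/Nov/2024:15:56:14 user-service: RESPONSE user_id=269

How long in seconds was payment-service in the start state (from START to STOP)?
1360

To calculate state duration:

1. Find START event for payment-service: 09/Nov/2024:15:10:00
2. Find STOP event for payment-service: 09/Nov/2024:15:32:40
3. Calculate duration: 09/Nov/2024:15:32:40 - 09/Nov/2024:15:10:00 = 1360 seconds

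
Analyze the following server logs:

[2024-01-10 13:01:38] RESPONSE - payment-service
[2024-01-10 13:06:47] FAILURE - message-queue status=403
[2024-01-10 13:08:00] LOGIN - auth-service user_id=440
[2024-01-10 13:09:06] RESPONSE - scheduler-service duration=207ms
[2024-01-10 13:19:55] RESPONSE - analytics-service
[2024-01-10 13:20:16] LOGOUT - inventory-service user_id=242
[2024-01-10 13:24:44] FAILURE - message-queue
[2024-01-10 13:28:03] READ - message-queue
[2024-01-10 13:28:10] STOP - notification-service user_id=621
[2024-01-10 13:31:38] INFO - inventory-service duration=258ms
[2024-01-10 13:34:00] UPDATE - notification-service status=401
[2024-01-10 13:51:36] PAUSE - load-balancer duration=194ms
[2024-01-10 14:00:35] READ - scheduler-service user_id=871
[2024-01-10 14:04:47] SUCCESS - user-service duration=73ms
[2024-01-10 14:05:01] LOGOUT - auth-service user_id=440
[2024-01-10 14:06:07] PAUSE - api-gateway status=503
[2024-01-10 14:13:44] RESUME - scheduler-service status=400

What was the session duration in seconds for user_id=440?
3421

To calculate session duration:

1. Find LOGIN event for user_id=440: 2024-01-10 13:08:00
2. Find LOGOUT event for user_id=440: 2024-01-10 14:05:01
3. Session duration: 2024-01-10 14:05:01 - 2024-01-10 13:08:00 = 3421 seconds (57 minutes)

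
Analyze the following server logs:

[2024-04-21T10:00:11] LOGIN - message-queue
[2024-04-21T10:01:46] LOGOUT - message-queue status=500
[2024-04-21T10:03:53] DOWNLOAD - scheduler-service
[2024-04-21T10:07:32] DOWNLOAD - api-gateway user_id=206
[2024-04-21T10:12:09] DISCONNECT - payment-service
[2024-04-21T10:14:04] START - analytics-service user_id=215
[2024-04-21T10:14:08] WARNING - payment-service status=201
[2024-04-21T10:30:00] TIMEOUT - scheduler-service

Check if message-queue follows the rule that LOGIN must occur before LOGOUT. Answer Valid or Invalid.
Valid

To validate ordering:

1. Required order: LOGIN → LOGOUT
2. Rule: LOGIN must occur before LOGOUT
3. Check actual order of events for message-queue
4. Result: Valid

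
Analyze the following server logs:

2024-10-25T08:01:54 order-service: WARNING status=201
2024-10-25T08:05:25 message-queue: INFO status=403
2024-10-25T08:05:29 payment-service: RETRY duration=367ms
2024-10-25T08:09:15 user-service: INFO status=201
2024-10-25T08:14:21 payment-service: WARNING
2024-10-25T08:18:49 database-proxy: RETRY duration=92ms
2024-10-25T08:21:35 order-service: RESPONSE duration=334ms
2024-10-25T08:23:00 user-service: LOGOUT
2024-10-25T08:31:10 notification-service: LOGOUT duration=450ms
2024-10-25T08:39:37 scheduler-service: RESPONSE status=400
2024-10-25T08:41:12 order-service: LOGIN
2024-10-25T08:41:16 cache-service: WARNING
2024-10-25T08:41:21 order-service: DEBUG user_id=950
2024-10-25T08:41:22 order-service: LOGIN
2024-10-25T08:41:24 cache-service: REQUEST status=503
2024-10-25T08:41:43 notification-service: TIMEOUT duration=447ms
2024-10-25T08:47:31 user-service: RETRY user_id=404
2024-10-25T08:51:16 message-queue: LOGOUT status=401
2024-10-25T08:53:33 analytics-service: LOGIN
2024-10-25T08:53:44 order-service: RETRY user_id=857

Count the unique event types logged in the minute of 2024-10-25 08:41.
5

To count unique event types:

1. Filter events in the minute starting at 2024-10-25 08:41
2. Extract event types from matching entries
3. Count unique types: 5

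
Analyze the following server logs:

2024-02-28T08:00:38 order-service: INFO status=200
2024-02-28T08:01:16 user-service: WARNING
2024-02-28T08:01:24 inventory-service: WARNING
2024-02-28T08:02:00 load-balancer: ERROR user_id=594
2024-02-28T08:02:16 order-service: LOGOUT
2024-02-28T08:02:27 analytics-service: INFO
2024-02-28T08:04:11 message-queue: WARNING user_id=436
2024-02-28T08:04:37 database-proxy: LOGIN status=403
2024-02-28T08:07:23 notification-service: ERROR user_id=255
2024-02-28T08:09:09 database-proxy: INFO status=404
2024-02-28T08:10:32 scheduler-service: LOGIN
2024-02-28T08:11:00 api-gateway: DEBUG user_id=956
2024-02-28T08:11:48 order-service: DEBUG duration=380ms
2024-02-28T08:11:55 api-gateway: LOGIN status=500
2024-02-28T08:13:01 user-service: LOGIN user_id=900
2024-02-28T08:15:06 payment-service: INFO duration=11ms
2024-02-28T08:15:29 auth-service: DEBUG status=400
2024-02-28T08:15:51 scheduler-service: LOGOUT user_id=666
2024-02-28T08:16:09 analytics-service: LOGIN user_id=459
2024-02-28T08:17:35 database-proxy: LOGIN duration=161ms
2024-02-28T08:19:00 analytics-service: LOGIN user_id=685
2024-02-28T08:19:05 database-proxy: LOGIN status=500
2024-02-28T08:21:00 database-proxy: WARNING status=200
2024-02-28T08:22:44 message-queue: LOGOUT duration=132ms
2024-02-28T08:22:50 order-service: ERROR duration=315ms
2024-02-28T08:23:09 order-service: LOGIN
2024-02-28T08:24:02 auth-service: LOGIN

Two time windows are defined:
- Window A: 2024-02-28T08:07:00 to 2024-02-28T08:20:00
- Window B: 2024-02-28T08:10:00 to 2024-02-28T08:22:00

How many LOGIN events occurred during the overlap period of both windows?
7

To find overlap events:

1. Window A: 2024-02-28T08:07:00 to 2024-02-28T08:20:00
2. Window B: 2024-02-28T08:10:00 to 2024-02-28T08:22:00
3. Overlap period: 2024-02-28T08:10:00 to 2024-02-28T08:20:00
4. Count LOGIN events in overlap: 7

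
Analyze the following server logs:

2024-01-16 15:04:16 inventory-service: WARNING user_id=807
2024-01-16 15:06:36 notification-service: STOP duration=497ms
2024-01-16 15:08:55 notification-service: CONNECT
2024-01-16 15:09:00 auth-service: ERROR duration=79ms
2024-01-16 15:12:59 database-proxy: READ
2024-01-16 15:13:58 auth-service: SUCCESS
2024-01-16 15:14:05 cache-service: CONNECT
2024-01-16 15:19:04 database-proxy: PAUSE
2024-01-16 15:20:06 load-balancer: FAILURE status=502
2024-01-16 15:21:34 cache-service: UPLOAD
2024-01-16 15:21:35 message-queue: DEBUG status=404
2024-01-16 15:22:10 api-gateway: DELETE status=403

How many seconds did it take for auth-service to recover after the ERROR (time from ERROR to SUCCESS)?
298

To calculate recovery time:

1. Find ERROR event for auth-service: 2024-01-16 15:09:00
2. Find next SUCCESS event for auth-service: 2024-01-16 15:13:58
3. Recovery time: 2024-01-16 15:13:58 - 2024-01-16 15:09:00 = 298 seconds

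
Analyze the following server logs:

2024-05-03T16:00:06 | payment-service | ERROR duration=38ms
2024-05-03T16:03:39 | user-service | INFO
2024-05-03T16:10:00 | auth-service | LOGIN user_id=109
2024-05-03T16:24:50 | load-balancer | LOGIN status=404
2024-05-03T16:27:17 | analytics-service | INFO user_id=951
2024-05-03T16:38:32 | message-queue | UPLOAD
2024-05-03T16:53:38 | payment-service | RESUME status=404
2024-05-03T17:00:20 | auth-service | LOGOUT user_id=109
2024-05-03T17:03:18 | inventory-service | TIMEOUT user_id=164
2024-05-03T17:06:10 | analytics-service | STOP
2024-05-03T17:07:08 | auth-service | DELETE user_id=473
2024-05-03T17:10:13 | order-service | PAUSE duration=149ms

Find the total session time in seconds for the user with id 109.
3020

To calculate session duration:

1. Find LOGIN event for user_id=109: 2024-05-03T16:10:00
2. Find LOGOUT event for user_id=109: 2024-05-03T17:00:20
3. Session duration: 2024-05-03T17:00:20 - 2024-05-03T16:10:00 = 3020 seconds (50 minutes)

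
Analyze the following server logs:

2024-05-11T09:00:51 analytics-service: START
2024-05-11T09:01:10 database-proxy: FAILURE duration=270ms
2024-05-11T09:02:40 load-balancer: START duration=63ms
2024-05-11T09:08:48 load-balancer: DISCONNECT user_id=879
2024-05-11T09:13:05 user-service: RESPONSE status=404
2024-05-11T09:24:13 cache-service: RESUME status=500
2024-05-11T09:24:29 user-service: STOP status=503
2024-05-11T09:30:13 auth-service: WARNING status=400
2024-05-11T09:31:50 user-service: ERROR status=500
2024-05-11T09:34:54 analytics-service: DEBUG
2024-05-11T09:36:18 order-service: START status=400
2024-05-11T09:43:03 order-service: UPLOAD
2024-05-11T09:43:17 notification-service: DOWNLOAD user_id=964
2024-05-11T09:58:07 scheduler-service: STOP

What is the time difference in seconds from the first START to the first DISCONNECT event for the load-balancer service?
368

To find the time between events:

1. Locate the first START event for load-balancer: 2024-05-11T09:02:40
2. Locate the first DISCONNECT event for load-balancer: 2024-05-11T09:08:48
3. Calculate the difference: 2024-05-11T09:08:48 - 2024-05-11T09:02:40 = 368 seconds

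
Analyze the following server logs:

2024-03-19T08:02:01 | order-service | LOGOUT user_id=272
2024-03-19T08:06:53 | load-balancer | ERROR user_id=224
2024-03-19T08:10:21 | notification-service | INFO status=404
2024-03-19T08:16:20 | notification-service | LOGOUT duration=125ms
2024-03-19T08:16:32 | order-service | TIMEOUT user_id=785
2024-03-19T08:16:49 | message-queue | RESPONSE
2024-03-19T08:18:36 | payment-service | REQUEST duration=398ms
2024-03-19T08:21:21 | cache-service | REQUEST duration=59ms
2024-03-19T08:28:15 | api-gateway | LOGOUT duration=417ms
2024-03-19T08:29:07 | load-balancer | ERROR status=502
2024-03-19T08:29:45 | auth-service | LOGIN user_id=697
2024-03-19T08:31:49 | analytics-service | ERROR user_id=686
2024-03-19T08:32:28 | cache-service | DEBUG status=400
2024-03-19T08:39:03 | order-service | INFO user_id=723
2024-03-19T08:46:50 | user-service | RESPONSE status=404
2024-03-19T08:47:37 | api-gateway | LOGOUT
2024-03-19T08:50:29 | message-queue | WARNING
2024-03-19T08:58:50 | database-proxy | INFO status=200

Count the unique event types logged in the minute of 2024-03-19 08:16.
3

To count unique event types:

1. Filter events in the minute starting at 2024-03-19 08:16
2. Extract event types from matching entries
3. Count unique types: 3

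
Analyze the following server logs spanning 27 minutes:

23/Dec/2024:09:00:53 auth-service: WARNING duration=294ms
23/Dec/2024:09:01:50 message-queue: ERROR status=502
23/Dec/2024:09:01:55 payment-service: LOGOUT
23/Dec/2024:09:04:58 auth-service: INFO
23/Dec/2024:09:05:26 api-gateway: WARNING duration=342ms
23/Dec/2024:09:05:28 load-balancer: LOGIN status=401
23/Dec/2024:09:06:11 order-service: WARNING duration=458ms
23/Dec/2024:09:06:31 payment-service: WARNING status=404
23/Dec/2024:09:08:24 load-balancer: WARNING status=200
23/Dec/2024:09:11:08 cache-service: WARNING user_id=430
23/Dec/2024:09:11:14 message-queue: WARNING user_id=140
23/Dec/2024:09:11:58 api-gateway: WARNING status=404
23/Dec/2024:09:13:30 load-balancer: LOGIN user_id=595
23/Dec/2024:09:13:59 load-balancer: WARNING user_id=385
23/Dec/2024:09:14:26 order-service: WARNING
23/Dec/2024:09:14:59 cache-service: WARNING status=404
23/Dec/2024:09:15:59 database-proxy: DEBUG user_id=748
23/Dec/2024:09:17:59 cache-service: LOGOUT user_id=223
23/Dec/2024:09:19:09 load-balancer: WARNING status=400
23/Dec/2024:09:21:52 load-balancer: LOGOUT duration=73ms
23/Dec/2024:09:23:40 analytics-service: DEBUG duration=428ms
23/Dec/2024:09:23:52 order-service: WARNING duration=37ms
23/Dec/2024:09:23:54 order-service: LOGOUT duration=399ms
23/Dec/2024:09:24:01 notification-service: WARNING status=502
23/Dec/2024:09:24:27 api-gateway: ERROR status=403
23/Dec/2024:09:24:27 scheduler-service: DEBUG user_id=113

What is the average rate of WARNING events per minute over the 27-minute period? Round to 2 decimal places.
0.52

To calculate the rate:

1. Count total WARNING events: 14
2. Total time period: 27 minutes
3. Rate = 14 / 27 = 0.52 events per minute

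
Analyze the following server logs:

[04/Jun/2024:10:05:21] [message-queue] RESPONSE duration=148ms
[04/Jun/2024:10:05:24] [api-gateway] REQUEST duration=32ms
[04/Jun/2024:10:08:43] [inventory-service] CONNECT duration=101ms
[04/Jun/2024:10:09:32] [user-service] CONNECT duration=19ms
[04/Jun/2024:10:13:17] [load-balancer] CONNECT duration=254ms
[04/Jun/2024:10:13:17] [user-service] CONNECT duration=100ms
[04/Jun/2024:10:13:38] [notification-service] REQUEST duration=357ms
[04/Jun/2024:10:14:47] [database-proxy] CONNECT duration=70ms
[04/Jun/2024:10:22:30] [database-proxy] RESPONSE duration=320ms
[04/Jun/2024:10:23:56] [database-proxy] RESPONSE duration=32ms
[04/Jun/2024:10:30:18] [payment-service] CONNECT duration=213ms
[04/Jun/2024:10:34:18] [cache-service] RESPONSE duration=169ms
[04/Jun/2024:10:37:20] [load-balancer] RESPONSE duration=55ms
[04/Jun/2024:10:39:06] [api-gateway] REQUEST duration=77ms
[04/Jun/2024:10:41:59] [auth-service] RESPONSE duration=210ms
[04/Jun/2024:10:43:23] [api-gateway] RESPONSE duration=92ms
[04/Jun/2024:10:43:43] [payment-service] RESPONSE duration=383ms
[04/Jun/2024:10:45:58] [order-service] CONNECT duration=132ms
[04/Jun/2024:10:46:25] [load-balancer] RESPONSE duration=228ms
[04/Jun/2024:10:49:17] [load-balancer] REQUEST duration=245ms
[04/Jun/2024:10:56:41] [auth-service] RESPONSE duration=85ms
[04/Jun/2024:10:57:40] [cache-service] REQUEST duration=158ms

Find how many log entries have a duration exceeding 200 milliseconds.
8

To count timeouts:

1. Threshold: 200ms
2. Extract duration from each log entry
3. Count entries where duration > 200
4. Timeout count: 8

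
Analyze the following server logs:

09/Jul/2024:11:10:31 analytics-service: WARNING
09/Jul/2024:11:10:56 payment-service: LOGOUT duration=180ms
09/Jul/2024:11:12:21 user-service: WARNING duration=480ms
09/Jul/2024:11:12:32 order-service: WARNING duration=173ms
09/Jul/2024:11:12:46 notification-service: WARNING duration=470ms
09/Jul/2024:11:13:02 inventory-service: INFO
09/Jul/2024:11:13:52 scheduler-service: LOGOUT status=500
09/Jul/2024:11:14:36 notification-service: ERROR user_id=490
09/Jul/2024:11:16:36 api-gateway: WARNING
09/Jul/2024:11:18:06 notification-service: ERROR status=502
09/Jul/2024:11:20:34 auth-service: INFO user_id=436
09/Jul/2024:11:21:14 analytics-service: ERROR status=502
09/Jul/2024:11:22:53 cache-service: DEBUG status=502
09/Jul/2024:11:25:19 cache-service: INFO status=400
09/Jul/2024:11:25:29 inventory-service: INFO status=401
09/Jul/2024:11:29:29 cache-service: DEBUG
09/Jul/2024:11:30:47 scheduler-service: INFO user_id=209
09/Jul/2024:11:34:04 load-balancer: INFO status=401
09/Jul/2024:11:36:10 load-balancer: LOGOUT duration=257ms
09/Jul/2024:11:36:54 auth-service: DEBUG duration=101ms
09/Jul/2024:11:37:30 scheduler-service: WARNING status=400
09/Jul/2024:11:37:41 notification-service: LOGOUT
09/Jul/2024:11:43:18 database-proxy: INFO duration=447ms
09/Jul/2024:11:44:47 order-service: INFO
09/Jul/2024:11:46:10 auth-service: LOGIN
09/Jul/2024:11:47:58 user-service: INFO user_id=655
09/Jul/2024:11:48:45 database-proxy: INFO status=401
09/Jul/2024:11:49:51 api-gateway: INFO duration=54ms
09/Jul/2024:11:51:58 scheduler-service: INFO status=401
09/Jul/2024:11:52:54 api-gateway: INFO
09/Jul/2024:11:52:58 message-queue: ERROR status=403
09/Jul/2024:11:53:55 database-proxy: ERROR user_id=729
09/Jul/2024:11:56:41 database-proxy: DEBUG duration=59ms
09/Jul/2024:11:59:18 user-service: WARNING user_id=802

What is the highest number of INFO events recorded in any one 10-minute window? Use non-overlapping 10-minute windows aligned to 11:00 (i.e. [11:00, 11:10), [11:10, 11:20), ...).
5

To find the burst window:

1. Divide the log period into non-overlapping 10-minute windows starting at 11:00
2. Count INFO events in each window
3. Find the window with maximum count
4. Maximum events in a window: 5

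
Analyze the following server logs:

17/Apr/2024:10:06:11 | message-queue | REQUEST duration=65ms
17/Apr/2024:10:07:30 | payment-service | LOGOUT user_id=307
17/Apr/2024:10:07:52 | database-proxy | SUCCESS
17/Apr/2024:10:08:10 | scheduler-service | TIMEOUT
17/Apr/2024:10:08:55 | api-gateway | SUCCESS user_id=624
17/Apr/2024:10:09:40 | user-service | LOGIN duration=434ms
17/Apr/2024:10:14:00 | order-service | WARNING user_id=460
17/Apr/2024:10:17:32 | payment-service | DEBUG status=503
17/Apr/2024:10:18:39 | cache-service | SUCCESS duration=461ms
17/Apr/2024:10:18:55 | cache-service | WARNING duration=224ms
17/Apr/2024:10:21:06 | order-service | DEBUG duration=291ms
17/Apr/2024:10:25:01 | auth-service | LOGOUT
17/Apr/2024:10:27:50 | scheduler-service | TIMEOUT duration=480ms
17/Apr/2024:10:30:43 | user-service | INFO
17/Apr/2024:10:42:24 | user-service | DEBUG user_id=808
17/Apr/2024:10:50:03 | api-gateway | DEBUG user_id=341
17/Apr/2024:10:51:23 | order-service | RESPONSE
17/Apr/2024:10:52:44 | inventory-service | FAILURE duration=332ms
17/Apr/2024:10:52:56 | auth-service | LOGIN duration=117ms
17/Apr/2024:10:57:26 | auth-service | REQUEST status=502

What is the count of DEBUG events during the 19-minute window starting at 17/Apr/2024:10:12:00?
2

To count events in the time window:

1. Window boundaries: 17/Apr/2024:10:12:00 to 17/Apr/2024:10:31:00
2. Filter for DEBUG events within this window
3. Count matching events: 2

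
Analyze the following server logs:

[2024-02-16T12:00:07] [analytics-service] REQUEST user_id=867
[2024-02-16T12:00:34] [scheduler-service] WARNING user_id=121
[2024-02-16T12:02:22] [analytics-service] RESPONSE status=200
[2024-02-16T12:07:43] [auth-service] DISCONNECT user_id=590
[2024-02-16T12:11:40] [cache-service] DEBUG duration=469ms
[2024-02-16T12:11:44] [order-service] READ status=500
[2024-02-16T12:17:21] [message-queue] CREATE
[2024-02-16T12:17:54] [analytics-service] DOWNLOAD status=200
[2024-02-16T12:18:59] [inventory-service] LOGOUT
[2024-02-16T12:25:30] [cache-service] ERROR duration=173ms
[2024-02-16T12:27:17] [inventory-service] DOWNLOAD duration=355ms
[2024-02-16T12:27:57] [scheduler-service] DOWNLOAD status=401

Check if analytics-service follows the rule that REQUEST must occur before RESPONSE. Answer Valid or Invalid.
Valid

To validate ordering:

1. Required order: REQUEST → RESPONSE
2. Rule: REQUEST must occur before RESPONSE
3. Check actual order of events for analytics-service
4. Result: Valid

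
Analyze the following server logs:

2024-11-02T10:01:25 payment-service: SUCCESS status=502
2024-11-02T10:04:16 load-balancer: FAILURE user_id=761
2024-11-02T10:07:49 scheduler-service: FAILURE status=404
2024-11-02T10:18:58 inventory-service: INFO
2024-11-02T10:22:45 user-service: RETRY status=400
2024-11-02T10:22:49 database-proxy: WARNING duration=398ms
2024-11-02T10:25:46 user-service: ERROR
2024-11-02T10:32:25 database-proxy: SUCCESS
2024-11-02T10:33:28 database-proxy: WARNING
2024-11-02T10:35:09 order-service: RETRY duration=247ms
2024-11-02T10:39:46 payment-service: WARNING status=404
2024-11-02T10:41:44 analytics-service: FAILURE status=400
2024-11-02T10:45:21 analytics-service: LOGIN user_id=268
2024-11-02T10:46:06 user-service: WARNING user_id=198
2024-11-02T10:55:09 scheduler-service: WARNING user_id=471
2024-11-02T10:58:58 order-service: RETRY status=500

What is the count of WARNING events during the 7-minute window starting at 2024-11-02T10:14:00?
0

To count events in the time window:

1. Window boundaries: 2024-11-02T10:14:00 to 2024-11-02T10:21:00
2. Filter for WARNING events within this window
3. Count matching events: 0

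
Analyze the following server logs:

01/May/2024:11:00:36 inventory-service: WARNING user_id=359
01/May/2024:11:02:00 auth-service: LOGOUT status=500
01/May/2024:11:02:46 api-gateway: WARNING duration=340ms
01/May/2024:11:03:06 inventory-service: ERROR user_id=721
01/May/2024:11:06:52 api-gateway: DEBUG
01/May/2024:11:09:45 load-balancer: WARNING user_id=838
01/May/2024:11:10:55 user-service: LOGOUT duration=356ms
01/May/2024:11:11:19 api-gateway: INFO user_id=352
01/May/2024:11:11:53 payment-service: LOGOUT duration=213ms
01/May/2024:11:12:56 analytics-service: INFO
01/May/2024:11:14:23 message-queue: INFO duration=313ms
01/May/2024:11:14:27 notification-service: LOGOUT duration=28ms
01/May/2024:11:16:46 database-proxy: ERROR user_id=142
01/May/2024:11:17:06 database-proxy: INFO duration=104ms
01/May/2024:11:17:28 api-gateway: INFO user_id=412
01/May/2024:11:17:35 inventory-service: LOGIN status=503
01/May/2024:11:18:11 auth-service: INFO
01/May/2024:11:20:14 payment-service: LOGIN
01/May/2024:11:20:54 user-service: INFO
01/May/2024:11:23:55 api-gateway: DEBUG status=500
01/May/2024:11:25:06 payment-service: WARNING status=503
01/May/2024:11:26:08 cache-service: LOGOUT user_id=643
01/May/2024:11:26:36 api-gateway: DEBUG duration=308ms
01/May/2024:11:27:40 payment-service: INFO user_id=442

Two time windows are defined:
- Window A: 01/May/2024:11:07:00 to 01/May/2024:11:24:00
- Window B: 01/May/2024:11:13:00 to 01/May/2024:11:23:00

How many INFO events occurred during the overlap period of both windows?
5

To find overlap events:

1. Window A: 01/May/2024:11:07:00 to 01/May/2024:11:24:00
2. Window B: 01/May/2024:11:13:00 to 01/May/2024:11:23:00
3. Overlap period: 01/May/2024:11:13:00 to 01/May/2024:11:23:00
4. Count INFO events in overlap: 5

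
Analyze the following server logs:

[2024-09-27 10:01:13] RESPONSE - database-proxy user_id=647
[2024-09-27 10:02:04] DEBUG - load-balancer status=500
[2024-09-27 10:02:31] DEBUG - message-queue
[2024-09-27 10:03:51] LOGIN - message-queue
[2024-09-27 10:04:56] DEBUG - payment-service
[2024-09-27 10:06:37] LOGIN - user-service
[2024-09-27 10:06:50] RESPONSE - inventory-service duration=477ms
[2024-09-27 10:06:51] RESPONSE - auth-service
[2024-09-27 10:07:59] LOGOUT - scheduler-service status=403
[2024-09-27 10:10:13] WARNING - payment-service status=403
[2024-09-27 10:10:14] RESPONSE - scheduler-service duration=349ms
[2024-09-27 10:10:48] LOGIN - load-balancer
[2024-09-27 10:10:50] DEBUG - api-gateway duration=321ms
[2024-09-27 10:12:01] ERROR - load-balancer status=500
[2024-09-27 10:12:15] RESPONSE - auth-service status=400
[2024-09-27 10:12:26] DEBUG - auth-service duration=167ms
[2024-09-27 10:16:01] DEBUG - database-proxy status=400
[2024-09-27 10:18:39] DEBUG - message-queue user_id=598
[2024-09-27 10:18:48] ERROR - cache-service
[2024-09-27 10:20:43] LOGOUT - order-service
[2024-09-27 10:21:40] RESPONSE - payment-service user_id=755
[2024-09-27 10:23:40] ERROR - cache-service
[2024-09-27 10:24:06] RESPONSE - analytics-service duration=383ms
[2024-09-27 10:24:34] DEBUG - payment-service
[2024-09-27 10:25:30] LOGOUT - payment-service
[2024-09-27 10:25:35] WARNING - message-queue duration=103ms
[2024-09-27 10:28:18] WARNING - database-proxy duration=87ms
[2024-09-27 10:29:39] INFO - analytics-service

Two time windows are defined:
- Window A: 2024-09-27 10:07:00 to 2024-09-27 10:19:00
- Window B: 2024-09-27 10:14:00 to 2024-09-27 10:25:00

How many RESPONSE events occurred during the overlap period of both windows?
0

To find overlap events:

1. Window A: 2024-09-27 10:07:00 to 2024-09-27 10:19:00
2. Window B: 2024-09-27 10:14:00 to 2024-09-27 10:25:00
3. Overlap period: 2024-09-27 10:14:00 to 2024-09-27 10:19:00
4. Count RESPONSE events in overlap: 0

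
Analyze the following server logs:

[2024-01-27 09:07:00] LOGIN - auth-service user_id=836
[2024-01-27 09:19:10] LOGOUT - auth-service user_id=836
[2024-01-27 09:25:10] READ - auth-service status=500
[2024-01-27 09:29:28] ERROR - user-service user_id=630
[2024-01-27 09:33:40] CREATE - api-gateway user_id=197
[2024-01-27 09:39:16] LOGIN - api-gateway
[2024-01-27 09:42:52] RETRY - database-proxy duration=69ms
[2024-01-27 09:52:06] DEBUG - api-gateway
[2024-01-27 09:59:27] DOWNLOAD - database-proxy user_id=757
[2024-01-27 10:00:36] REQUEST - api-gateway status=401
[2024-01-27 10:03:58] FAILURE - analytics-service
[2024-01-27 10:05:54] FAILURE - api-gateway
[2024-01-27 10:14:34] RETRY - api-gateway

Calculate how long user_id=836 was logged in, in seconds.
730

To calculate session duration:

1. Find LOGIN event for user_id=836: 2024-01-27 09:07:00
2. Find LOGOUT event for user_id=836: 2024-01-27 09:19:10
3. Session duration: 2024-01-27 09:19:10 - 2024-01-27 09:07:00 = 730 seconds (12 minutes)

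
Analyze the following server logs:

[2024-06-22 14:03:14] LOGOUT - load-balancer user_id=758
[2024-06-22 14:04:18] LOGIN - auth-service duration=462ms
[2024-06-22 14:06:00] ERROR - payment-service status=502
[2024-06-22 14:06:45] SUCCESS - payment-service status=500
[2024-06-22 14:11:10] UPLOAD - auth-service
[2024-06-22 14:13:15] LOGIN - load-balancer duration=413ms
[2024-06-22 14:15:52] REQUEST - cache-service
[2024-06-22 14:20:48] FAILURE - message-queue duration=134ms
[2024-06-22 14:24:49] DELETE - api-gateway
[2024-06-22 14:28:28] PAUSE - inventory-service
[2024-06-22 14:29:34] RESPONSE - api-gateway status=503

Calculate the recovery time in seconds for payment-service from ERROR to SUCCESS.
45

To calculate recovery time:

1. Find ERROR event for payment-service: 2024-06-22 14:06:00
2. Find next SUCCESS event for payment-service: 2024-06-22 14:06:45
3. Recovery time: 2024-06-22 14:06:45 - 2024-06-22 14:06:00 = 45 seconds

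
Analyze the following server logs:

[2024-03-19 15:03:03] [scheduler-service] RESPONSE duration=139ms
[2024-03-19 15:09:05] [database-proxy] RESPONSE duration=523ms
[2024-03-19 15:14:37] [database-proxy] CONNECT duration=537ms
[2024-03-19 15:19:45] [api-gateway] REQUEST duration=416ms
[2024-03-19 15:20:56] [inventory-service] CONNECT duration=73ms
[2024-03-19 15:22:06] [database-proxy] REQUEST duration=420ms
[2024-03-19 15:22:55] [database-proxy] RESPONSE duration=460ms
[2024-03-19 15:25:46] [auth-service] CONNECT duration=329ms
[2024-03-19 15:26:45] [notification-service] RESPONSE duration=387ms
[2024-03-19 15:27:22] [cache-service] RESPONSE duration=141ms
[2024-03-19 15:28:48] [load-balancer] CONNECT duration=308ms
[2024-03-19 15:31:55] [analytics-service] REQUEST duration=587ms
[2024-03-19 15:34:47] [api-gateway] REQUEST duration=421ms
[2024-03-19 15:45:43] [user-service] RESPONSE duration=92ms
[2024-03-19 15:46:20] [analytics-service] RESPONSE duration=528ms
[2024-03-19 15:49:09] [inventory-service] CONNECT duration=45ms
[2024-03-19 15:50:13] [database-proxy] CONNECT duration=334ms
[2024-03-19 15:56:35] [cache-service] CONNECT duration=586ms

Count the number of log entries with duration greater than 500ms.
5

To count timeouts:

1. Threshold: 500ms
2. Extract duration from each log entry
3. Count entries where duration > 500
4. Timeout count: 5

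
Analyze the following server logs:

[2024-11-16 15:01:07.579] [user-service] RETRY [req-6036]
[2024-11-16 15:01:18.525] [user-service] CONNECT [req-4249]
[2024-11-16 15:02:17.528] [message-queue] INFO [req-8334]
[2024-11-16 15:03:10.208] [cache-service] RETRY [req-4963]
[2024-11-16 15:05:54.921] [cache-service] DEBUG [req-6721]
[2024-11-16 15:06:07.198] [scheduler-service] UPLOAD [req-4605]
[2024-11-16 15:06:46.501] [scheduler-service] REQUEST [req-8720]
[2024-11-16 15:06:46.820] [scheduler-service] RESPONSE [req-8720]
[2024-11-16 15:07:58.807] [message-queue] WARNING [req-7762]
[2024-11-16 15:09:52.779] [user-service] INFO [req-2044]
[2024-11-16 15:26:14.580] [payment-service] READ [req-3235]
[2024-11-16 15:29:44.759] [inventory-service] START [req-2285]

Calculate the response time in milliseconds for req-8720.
319

To calculate latency:

1. Find REQUEST with id req-8720: 2024-11-16 15:06:46.501
2. Find RESPONSE with id req-8720: 2024-11-16 15:06:46.820
3. Latency: 2024-11-16 15:06:46.820 - 2024-11-16 15:06:46.501 = 319ms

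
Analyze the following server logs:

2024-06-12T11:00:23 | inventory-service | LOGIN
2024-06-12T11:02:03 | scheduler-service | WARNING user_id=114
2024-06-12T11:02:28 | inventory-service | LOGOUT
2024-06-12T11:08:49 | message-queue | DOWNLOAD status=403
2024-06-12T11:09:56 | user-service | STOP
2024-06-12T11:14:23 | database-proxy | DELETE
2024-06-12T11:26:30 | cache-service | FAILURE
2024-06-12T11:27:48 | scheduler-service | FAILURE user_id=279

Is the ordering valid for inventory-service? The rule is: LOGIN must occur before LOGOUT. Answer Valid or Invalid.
Valid

To validate ordering:

1. Required order: LOGIN → LOGOUT
2. Rule: LOGIN must occur before LOGOUT
3. Check actual order of events for inventory-service
4. Result: Valid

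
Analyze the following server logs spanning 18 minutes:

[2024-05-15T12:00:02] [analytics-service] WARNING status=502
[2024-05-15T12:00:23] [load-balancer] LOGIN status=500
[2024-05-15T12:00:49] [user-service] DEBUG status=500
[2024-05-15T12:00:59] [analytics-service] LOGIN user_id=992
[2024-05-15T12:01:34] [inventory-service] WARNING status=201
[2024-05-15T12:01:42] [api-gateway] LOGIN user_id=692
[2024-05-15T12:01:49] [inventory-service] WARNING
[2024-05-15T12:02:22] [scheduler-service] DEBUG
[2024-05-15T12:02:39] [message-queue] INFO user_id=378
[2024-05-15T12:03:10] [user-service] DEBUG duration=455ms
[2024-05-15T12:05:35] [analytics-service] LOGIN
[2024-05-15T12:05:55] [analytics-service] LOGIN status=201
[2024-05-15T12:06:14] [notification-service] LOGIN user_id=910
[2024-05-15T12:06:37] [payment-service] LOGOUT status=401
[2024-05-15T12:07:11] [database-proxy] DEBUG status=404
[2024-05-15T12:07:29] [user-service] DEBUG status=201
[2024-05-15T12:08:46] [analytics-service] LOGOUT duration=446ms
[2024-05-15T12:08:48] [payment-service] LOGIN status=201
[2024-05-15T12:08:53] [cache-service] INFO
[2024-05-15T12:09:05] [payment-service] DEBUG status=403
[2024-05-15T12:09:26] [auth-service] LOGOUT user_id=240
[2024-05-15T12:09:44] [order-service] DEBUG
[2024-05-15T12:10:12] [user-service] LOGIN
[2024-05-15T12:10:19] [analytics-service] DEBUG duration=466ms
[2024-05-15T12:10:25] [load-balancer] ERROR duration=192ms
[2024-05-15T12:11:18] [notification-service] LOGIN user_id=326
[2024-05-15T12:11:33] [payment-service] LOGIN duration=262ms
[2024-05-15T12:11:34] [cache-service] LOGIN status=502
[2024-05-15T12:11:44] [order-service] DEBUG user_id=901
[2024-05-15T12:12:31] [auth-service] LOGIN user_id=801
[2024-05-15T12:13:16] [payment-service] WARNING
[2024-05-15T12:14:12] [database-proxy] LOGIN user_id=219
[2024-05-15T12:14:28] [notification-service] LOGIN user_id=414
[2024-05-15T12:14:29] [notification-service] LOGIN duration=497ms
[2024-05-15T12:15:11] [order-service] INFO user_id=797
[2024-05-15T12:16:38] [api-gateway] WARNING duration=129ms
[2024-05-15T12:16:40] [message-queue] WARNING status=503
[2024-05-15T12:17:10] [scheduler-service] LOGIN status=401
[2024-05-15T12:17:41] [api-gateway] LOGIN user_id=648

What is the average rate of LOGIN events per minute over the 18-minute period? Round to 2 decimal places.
0.94

To calculate the rate:

1. Count total LOGIN events: 17
2. Total time period: 18 minutes
3. Rate = 17 / 18 = 0.94 events per minute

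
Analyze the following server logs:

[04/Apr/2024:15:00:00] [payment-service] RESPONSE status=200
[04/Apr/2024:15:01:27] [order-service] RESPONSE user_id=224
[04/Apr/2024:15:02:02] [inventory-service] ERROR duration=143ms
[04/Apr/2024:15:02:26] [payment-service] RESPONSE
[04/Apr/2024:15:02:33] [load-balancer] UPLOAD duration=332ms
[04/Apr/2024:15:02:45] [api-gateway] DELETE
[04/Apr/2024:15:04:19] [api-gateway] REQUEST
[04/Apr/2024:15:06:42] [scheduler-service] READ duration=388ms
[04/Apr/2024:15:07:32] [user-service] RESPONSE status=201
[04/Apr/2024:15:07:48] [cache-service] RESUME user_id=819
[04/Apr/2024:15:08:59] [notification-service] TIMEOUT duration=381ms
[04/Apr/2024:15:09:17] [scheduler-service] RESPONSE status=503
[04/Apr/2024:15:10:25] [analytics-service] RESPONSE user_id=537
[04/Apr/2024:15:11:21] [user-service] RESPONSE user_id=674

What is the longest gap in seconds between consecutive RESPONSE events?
306

To find the longest gap:

1. Extract all RESPONSE events in chronological order
2. Calculate time differences between consecutive events
3. Find the maximum difference
4. Longest gap: 306 seconds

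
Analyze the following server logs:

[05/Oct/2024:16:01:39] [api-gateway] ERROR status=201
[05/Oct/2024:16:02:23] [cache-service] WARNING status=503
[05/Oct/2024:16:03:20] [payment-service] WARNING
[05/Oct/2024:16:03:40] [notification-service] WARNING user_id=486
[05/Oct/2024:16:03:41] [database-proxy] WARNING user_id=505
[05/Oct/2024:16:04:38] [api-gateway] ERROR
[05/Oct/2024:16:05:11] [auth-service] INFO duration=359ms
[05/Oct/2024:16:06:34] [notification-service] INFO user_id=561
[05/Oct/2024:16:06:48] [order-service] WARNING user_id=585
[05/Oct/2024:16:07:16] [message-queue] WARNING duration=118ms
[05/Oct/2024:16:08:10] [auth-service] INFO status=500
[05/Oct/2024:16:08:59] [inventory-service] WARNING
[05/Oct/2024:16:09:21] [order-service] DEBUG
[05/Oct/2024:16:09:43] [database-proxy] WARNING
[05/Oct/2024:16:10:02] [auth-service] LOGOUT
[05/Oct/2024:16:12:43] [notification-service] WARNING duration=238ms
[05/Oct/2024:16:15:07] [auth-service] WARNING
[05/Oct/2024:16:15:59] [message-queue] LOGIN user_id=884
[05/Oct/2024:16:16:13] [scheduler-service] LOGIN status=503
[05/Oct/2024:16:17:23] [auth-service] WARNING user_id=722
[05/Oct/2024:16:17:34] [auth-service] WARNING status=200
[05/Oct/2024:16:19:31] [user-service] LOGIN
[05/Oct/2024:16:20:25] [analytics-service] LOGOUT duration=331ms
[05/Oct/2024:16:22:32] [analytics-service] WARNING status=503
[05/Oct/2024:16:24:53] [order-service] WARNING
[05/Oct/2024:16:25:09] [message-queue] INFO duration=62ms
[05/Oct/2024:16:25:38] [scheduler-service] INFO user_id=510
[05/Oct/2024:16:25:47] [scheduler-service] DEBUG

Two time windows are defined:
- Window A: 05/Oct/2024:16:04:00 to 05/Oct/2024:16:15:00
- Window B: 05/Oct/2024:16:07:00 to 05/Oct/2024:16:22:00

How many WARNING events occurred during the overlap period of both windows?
4

To find overlap events:

1. Window A: 05/Oct/2024:16:04:00 to 05/Oct/2024:16:15:00
2. Window B: 05/Oct/2024:16:07:00 to 05/Oct/2024:16:22:00
3. Overlap period: 05/Oct/2024:16:07:00 to 05/Oct/2024:16:15:00
4. Count WARNING events in overlap: 4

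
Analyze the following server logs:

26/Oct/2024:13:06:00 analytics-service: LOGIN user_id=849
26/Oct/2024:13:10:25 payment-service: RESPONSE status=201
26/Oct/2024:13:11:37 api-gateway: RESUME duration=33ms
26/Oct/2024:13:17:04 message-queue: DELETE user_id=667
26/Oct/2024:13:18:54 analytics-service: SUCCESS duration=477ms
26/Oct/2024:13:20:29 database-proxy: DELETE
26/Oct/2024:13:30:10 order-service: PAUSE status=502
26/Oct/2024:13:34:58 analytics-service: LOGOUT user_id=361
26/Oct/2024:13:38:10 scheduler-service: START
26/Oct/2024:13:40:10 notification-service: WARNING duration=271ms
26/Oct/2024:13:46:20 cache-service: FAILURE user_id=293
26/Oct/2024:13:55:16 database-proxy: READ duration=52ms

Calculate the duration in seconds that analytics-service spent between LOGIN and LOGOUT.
1738

To calculate state duration:

1. Find LOGIN event for analytics-service: 26/Oct/2024:13:06:00
2. Find LOGOUT event for analytics-service: 26/Oct/2024:13:34:58
3. Calculate duration: 26/Oct/2024:13:34:58 - 26/Oct/2024:13:06:00 = 1738 seconds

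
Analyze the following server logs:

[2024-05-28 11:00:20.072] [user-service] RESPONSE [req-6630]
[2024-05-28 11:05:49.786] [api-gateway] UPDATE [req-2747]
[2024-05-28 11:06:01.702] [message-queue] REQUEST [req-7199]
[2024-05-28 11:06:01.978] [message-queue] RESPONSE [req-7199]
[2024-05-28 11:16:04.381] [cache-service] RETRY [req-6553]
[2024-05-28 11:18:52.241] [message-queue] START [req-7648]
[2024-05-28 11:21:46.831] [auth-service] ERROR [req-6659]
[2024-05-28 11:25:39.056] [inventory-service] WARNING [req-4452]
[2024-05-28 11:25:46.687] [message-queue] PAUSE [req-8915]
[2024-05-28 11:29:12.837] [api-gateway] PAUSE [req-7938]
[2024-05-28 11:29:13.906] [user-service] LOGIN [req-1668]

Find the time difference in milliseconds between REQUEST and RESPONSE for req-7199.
276

To calculate latency:

1. Find REQUEST with id req-7199: 2024-05-28 11:06:01.702
2. Find RESPONSE with id req-7199: 2024-05-28 11:06:01.978
3. Latency: 2024-05-28 11:06:01.978 - 2024-05-28 11:06:01.702 = 276ms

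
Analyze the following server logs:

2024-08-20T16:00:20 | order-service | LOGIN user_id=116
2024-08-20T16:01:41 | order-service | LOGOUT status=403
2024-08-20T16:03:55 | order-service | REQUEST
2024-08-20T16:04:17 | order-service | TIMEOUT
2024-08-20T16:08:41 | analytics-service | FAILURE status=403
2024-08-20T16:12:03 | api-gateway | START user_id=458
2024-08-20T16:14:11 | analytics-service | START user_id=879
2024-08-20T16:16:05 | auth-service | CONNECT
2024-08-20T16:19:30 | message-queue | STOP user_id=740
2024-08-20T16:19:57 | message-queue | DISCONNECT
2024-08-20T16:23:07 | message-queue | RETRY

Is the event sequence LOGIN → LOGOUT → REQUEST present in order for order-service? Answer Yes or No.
Yes

To verify sequence order:

1. Find all events in sequence LOGIN → LOGOUT → REQUEST for order-service
2. Extract their timestamps
3. Check if timestamps are in ascending order
4. Result: Yes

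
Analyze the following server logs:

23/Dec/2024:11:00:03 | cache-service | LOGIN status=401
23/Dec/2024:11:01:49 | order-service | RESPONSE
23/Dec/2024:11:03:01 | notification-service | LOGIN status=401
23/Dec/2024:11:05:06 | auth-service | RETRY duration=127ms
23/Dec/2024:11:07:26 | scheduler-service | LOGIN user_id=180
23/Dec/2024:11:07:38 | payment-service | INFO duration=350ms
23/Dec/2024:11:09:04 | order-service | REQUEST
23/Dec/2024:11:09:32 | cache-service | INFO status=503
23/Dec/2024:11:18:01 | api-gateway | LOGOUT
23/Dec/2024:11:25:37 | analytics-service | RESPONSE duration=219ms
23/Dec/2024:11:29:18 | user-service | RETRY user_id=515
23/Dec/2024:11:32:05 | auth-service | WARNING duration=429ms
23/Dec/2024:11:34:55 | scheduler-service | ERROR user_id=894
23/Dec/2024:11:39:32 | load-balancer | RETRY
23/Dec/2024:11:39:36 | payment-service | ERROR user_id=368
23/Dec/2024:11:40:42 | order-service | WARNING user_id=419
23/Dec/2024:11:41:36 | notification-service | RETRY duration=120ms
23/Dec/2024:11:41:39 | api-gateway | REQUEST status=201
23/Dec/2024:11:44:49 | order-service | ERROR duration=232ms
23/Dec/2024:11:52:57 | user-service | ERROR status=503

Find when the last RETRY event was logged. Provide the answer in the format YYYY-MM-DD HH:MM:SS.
2024-12-23 11:41:36

To find the last event:

1. Filter for all RETRY events
2. Sort by timestamp
3. Select the last one
4. Timestamp: 2024-12-23 11:41:36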